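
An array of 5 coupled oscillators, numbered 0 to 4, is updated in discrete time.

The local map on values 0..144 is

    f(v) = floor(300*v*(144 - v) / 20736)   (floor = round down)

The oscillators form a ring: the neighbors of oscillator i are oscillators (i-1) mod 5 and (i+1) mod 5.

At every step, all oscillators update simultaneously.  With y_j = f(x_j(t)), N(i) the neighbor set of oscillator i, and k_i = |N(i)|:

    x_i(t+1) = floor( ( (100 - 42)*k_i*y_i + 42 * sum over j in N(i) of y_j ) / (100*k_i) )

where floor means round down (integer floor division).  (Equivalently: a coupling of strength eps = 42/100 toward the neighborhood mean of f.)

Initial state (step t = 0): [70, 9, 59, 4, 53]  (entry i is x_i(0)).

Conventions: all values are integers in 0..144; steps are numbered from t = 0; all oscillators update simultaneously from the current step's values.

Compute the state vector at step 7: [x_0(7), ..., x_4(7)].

Answer: [74, 74, 74, 74, 74]

Derivation:
t=0: [70, 9, 59, 4, 53]
t=1: [60, 40, 47, 34, 57]
t=2: [69, 63, 61, 59, 67]
t=3: [73, 73, 72, 72, 73]
t=4: [74, 74, 74, 74, 74]
t=5: [74, 74, 74, 74, 74]
t=6: [74, 74, 74, 74, 74]
t=7: [74, 74, 74, 74, 74]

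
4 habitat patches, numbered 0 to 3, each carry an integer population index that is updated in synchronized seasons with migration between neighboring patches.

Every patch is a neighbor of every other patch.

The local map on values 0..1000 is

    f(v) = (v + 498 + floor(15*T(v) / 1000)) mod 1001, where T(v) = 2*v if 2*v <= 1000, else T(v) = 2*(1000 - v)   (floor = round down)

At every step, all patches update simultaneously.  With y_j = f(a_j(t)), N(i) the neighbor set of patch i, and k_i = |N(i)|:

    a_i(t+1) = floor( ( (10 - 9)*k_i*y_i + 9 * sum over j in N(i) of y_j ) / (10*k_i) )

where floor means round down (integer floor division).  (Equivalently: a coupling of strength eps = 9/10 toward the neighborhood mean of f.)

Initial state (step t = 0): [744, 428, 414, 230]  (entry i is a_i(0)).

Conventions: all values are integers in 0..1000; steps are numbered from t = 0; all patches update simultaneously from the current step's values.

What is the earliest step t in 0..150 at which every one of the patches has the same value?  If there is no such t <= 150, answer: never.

Simulating step by step:
t=0: [744, 428, 414, 230]  (not all equal)
t=1: [803, 665, 668, 706]  (not all equal)
t=2: [197, 224, 223, 216]  (not all equal)
t=3: [722, 716, 717, 718]  (not all equal)
t=4: [222, 223, 223, 223]  (not all equal)
t=5: [726, 726, 726, 726]  (all equal)

Answer: 5
Key observation: Synchronization is absorbing here: once all patches are equal they stay equal, and step 5 is the first all-equal step.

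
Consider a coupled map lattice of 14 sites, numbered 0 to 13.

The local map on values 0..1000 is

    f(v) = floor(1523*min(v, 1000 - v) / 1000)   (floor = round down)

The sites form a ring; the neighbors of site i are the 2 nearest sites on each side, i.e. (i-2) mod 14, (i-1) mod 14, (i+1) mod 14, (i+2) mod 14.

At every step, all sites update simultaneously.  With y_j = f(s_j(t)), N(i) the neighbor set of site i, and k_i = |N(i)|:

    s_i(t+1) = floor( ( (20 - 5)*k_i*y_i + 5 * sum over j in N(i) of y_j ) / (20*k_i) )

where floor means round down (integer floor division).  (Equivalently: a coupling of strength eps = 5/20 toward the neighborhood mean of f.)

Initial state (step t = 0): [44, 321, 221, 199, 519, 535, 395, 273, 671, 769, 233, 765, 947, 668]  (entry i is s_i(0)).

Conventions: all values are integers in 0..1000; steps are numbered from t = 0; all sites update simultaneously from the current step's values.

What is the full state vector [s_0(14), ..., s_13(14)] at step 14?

Simulating step by step:
t=0: [44, 321, 221, 199, 519, 535, 395, 273, 671, 769, 233, 765, 947, 668]
t=1: [138, 441, 351, 368, 670, 659, 598, 446, 483, 364, 346, 348, 140, 440]
t=2: [288, 626, 521, 559, 515, 536, 611, 660, 699, 569, 521, 520, 280, 604]
t=3: [473, 579, 697, 674, 722, 686, 595, 538, 499, 644, 688, 699, 475, 587]
t=4: [693, 624, 488, 497, 445, 498, 609, 676, 715, 556, 511, 491, 684, 629]
t=5: [497, 587, 711, 738, 686, 726, 593, 523, 482, 658, 704, 714, 518, 565]
t=6: [721, 612, 471, 421, 475, 451, 611, 687, 695, 536, 488, 474, 694, 656]
t=7: [461, 586, 686, 650, 707, 666, 590, 510, 505, 679, 704, 693, 500, 529]
t=8: [688, 624, 502, 528, 468, 527, 621, 707, 709, 517, 491, 501, 716, 697]
t=9: [495, 579, 723, 711, 707, 693, 577, 489, 488, 700, 708, 717, 476, 485]
t=10: [722, 627, 458, 453, 457, 492, 633, 702, 700, 489, 480, 470, 690, 712]
t=11: [453, 566, 671, 686, 690, 711, 565, 496, 497, 705, 697, 685, 498, 464]
t=12: [680, 643, 519, 488, 484, 477, 647, 710, 712, 489, 498, 507, 714, 691]
t=13: [501, 559, 705, 728, 723, 698, 549, 483, 483, 707, 716, 712, 480, 490]
t=14: [731, 651, 478, 435, 441, 485, 661, 696, 694, 480, 470, 475, 696, 721]

Answer: [731, 651, 478, 435, 441, 485, 661, 696, 694, 480, 470, 475, 696, 721]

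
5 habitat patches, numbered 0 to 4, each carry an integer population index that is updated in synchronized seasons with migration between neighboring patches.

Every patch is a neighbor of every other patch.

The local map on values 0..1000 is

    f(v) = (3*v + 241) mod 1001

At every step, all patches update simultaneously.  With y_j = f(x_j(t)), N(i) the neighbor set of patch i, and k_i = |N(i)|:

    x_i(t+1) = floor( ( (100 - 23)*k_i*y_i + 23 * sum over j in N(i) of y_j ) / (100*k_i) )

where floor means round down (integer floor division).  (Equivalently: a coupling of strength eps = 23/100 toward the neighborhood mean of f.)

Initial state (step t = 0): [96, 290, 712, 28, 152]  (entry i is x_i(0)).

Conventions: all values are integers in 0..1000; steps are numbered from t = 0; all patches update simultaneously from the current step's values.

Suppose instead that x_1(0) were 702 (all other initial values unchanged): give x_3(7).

Simulating step by step:
t=0: [96, 702, 712, 28, 152]
t=1: [507, 376, 397, 362, 627]
t=2: [657, 377, 422, 347, 200]
t=3: [276, 391, 487, 327, 726]
t=4: [153, 398, 604, 262, 401]
t=5: [593, 404, 131, 113, 410]
t=6: [136, 445, 575, 537, 458]
t=7: [672, 619, 897, 816, 647]

Answer: x_3(7) = 816
Key observation: This trace re-runs the system from the modified initial state.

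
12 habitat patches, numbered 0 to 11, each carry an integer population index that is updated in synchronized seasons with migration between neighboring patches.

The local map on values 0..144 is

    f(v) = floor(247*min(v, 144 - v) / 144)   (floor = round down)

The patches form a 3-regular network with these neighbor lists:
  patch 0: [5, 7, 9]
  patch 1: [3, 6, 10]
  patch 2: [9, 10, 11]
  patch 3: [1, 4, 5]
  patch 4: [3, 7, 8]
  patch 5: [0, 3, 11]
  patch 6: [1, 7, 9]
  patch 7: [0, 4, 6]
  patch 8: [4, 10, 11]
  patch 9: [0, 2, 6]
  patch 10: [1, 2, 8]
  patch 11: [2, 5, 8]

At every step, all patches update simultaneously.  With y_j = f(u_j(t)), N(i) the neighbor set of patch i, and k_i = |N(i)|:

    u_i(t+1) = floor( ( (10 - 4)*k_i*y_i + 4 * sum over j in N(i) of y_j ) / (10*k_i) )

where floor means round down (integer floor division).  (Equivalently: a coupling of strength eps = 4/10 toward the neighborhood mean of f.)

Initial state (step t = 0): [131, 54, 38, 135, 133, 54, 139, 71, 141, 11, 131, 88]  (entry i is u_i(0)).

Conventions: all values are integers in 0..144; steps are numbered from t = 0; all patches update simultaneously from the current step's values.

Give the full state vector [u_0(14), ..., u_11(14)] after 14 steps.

Answer: [84, 77, 83, 72, 91, 68, 86, 94, 84, 88, 87, 70]

Derivation:
t=0: [131, 54, 38, 135, 133, 54, 139, 71, 141, 11, 131, 88]
t=1: [44, 61, 57, 35, 29, 72, 35, 79, 21, 23, 34, 79]
t=2: [81, 86, 85, 72, 57, 106, 69, 91, 50, 54, 66, 100]
t=3: [97, 106, 97, 108, 97, 79, 108, 97, 89, 98, 105, 78]
t=4: [83, 64, 82, 70, 79, 100, 66, 77, 90, 76, 71, 105]
t=5: [103, 112, 104, 111, 110, 83, 113, 112, 94, 112, 113, 76]
t=6: [70, 54, 70, 62, 60, 94, 53, 56, 81, 57, 59, 103]
t=7: [109, 94, 107, 100, 102, 90, 92, 99, 101, 102, 103, 83]
t=8: [68, 82, 70, 78, 73, 87, 84, 75, 76, 71, 71, 92]
t=9: [114, 108, 116, 111, 118, 100, 107, 116, 113, 117, 118, 97]
t=10: [53, 58, 51, 57, 47, 69, 58, 49, 54, 49, 48, 71]
t=11: [92, 96, 90, 97, 84, 111, 95, 86, 92, 87, 86, 112]
t=12: [87, 84, 88, 80, 96, 63, 87, 96, 87, 93, 94, 64]
t=13: [95, 100, 95, 104, 87, 106, 94, 86, 95, 90, 90, 105]
t=14: [84, 77, 83, 72, 91, 68, 86, 94, 84, 88, 87, 70]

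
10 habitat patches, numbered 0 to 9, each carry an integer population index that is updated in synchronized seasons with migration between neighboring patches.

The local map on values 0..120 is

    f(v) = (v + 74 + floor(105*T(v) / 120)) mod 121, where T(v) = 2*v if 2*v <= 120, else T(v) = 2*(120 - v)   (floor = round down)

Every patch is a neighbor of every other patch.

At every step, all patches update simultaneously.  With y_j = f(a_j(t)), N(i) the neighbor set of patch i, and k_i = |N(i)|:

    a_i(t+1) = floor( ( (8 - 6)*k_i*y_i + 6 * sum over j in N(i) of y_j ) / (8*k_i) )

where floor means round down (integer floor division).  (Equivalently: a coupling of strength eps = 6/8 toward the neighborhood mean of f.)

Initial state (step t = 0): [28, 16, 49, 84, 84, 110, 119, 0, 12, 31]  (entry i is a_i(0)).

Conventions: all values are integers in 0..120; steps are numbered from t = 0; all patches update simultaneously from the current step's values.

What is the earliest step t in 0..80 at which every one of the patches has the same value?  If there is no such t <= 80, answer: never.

Simulating step by step:
t=0: [28, 16, 49, 84, 84, 110, 119, 0, 12, 31]  (not all equal)
t=1: [72, 86, 81, 83, 83, 80, 79, 79, 85, 73]  (not all equal)
t=2: [103, 101, 102, 102, 102, 102, 102, 102, 101, 103]  (not all equal)
t=3: [85, 86, 86, 86, 86, 86, 86, 86, 86, 85]  (not all equal)
t=4: [98, 98, 98, 98, 98, 98, 98, 98, 98, 98]  (all equal)

Answer: 4
Key observation: Synchronization is absorbing here: once all patches are equal they stay equal, and step 4 is the first all-equal step.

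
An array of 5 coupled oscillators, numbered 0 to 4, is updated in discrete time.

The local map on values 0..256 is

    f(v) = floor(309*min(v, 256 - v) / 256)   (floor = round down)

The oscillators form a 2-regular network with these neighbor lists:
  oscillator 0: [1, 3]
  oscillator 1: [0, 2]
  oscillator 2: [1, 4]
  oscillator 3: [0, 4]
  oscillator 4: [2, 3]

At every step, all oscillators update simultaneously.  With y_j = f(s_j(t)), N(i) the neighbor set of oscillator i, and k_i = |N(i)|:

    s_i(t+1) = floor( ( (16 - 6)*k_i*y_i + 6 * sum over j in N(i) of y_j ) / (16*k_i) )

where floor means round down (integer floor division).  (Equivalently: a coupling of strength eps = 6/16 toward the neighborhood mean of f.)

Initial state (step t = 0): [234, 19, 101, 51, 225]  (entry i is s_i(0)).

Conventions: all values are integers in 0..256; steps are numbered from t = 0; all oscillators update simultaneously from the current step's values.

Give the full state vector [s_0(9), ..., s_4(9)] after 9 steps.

Simulating step by step:
t=0: [234, 19, 101, 51, 225]
t=1: [31, 41, 86, 49, 57]
t=2: [43, 56, 86, 56, 72]
t=3: [57, 70, 93, 67, 85]
t=4: [73, 86, 104, 81, 99]
t=5: [92, 104, 119, 99, 116]
t=6: [115, 125, 139, 121, 136]
t=7: [141, 146, 143, 144, 143]
t=8: [136, 133, 135, 135, 135]
t=9: [145, 146, 146, 145, 146]

Answer: [145, 146, 146, 145, 146]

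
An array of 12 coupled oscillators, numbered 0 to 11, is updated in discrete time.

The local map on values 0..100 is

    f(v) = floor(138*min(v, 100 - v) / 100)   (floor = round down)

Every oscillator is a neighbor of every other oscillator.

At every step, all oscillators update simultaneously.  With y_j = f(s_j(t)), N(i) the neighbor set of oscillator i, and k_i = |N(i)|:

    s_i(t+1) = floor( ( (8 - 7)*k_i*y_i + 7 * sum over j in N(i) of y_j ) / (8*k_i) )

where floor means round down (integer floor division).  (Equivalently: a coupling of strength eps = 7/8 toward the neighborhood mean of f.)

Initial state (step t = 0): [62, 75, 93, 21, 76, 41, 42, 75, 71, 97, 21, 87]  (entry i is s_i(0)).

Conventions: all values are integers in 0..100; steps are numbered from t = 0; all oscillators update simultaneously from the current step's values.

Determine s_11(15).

Simulating step by step:
t=0: [62, 75, 93, 21, 76, 41, 42, 75, 71, 97, 21, 87]
t=1: [33, 32, 31, 32, 32, 33, 33, 32, 33, 31, 32, 31]
t=2: [43, 43, 43, 43, 43, 43, 43, 43, 43, 43, 43, 43]
t=3: [59, 59, 59, 59, 59, 59, 59, 59, 59, 59, 59, 59]
t=4: [56, 56, 56, 56, 56, 56, 56, 56, 56, 56, 56, 56]
t=5: [60, 60, 60, 60, 60, 60, 60, 60, 60, 60, 60, 60]
t=6: [55, 55, 55, 55, 55, 55, 55, 55, 55, 55, 55, 55]
t=7: [62, 62, 62, 62, 62, 62, 62, 62, 62, 62, 62, 62]
t=8: [52, 52, 52, 52, 52, 52, 52, 52, 52, 52, 52, 52]
t=9: [66, 66, 66, 66, 66, 66, 66, 66, 66, 66, 66, 66]
t=10: [46, 46, 46, 46, 46, 46, 46, 46, 46, 46, 46, 46]
t=11: [63, 63, 63, 63, 63, 63, 63, 63, 63, 63, 63, 63]
t=12: [51, 51, 51, 51, 51, 51, 51, 51, 51, 51, 51, 51]
t=13: [67, 67, 67, 67, 67, 67, 67, 67, 67, 67, 67, 67]
t=14: [45, 45, 45, 45, 45, 45, 45, 45, 45, 45, 45, 45]
t=15: [62, 62, 62, 62, 62, 62, 62, 62, 62, 62, 62, 62]

Answer: s_11(15) = 62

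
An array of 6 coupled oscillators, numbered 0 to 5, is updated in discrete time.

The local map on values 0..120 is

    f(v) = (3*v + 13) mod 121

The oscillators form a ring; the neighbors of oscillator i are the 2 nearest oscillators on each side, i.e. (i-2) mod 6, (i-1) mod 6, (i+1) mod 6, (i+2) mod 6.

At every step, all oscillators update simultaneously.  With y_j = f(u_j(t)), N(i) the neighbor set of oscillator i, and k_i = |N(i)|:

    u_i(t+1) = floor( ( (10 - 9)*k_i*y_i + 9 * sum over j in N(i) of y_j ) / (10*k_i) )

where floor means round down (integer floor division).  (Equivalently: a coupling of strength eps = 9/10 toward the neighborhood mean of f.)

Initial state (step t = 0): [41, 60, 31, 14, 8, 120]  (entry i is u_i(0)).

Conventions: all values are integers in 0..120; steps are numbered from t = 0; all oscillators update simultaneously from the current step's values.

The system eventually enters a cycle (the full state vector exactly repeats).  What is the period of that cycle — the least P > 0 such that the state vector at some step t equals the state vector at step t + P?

Simulating step by step:
t=0: [41, 60, 31, 14, 8, 120]
t=1: [52, 49, 50, 56, 45, 41]
t=2: [32, 41, 43, 33, 39, 40]
t=3: [23, 58, 57, 24, 58, 56]
t=4: [65, 71, 73, 65, 71, 73]
t=5: [105, 99, 97, 105, 99, 97]
t=6: [67, 73, 75, 67, 73, 75]
t=7: [111, 105, 103, 111, 105, 103]
t=8: [85, 91, 93, 85, 91, 93]
t=9: [44, 38, 36, 44, 38, 36]
t=10: [5, 11, 13, 5, 11, 13]
t=11: [46, 40, 38, 46, 40, 38]
t=12: [11, 17, 19, 11, 17, 19]
t=13: [64, 58, 56, 64, 58, 56]
t=14: [65, 71, 73, 65, 71, 73]

Answer: 10
Key observation: The state at step 4, [65, 71, 73, 65, 71, 73], reappears at step 14 — and no state repeats earlier — so the cycle the system enters has period 10.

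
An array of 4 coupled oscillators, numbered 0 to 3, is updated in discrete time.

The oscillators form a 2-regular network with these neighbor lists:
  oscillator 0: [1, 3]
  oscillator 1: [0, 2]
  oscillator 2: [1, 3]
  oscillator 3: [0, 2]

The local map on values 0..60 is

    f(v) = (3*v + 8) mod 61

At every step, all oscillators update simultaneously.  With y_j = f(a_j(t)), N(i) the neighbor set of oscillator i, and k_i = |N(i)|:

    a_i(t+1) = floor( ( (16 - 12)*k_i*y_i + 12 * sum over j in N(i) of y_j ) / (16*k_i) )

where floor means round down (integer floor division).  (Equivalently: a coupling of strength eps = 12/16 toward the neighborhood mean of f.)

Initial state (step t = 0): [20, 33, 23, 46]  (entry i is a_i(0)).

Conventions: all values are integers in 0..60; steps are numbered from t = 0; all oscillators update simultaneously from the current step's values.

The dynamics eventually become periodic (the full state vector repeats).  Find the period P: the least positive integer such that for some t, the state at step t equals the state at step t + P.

Answer: 10
Key observation: The state at step 57, [45, 41, 45, 41], reappears at step 67 — and no state repeats earlier — so the cycle the system enters has period 10.

Derivation:
t=0: [20, 33, 23, 46]
t=1: [28, 20, 30, 14]
t=2: [29, 27, 30, 38]
t=3: [19, 33, 19, 26]
t=4: [27, 14, 27, 9]
t=5: [38, 33, 38, 29]
t=6: [30, 11, 30, 8]
t=7: [36, 38, 36, 35]
t=8: [33, 41, 33, 54]
t=9: [32, 36, 32, 46]
t=10: [40, 46, 40, 38]
t=11: [10, 10, 10, 4]
t=12: [31, 38, 31, 33]
t=13: [27, 30, 27, 41]
t=14: [24, 30, 24, 23]
t=15: [24, 23, 24, 18]
t=16: [11, 18, 11, 14]
t=17: [29, 31, 29, 43]
t=18: [29, 35, 29, 29]
t=19: [40, 38, 40, 34]
t=20: [19, 4, 19, 16]
t=21: [29, 8, 29, 17]
t=22: [42, 33, 42, 40]
t=23: [22, 20, 22, 10]
t=24: [20, 11, 20, 19]
t=25: [18, 15, 18, 6]
t=26: [29, 14, 29, 7]
t=27: [38, 38, 38, 32]
t=28: [16, 0, 16, 10]
t=29: [31, 44, 31, 51]
t=30: [31, 34, 31, 39]
t=31: [29, 42, 29, 30]
t=32: [26, 28, 26, 34]
t=33: [36, 26, 36, 31]
t=34: [38, 47, 38, 51]
t=35: [24, 6, 24, 9]
t=36: [27, 20, 27, 23]
t=37: [15, 22, 15, 25]
t=38: [26, 43, 26, 45]
t=39: [19, 22, 19, 24]
t=40: [13, 6, 13, 7]
t=41: [32, 41, 32, 42]
t=42: [18, 34, 18, 35]
t=43: [38, 13, 38, 13]
t=44: [35, 11, 35, 11]
t=45: [43, 49, 43, 49]
t=46: [28, 19, 28, 19]
t=47: [10, 24, 10, 24]
t=48: [23, 33, 23, 33]
t=49: [38, 23, 38, 23]
t=50: [12, 4, 12, 4]
t=51: [26, 38, 26, 38]
t=52: [6, 18, 6, 18]
t=53: [7, 19, 7, 19]
t=54: [10, 22, 10, 22]
t=55: [19, 31, 19, 31]
t=56: [31, 13, 31, 13]
t=57: [45, 41, 45, 41]
t=58: [12, 18, 12, 18]
t=59: [11, 33, 11, 33]
t=60: [44, 42, 44, 42]
t=61: [13, 16, 13, 16]
t=62: [53, 49, 53, 49]
t=63: [36, 42, 36, 42]
t=64: [22, 44, 22, 44]
t=65: [16, 14, 16, 14]
t=66: [51, 54, 51, 54]
t=67: [45, 41, 45, 41]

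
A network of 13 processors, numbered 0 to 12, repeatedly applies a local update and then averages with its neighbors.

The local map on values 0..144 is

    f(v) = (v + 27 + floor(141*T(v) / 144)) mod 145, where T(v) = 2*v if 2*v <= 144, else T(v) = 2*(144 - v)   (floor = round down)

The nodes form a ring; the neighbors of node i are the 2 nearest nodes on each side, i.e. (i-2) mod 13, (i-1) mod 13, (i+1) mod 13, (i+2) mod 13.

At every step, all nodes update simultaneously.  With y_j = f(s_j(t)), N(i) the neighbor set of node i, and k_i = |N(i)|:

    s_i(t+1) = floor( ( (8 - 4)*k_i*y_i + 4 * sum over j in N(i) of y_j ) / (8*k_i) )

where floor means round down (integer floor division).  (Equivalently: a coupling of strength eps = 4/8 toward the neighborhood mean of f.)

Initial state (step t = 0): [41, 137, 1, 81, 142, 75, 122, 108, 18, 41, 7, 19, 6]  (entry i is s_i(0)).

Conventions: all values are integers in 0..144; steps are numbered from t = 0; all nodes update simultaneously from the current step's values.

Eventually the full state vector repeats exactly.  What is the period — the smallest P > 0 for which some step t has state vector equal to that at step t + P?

Simulating step by step:
t=0: [41, 137, 1, 81, 142, 75, 122, 108, 18, 41, 7, 19, 6]
t=1: [25, 36, 33, 65, 45, 73, 55, 57, 59, 35, 49, 53, 42]
t=2: [87, 104, 102, 82, 49, 69, 48, 65, 59, 86, 41, 51, 40]
t=3: [60, 60, 64, 72, 45, 69, 42, 67, 50, 61, 22, 36, 22]
t=4: [73, 69, 64, 76, 39, 67, 29, 62, 44, 72, 85, 104, 88]
t=5: [84, 84, 87, 92, 115, 91, 93, 69, 50, 75, 72, 75, 80]
t=6: [84, 82, 76, 74, 64, 74, 67, 76, 57, 83, 85, 90, 87]
t=7: [83, 85, 87, 89, 80, 88, 78, 83, 67, 79, 77, 79, 80]
t=8: [84, 82, 81, 80, 84, 81, 85, 84, 83, 86, 87, 87, 86]
t=9: [83, 84, 85, 86, 84, 84, 83, 83, 82, 81, 80, 80, 81]
t=10: [84, 83, 82, 81, 82, 83, 83, 84, 85, 85, 86, 86, 85]
t=11: [83, 84, 84, 85, 84, 84, 83, 83, 82, 81, 81, 81, 82]
t=12: [84, 83, 83, 82, 83, 83, 83, 84, 85, 85, 85, 85, 84]
t=13: [83, 83, 84, 84, 84, 84, 83, 83, 82, 82, 82, 82, 82]
t=14: [84, 83, 83, 83, 83, 83, 83, 84, 84, 84, 85, 84, 84]
t=15: [83, 83, 83, 84, 84, 83, 83, 83, 83, 82, 82, 82, 83]
t=16: [84, 83, 83, 83, 83, 83, 83, 84, 84, 84, 84, 84, 84]
t=17: [83, 83, 83, 84, 84, 83, 83, 83, 83, 83, 83, 83, 83]
t=18: [84, 83, 83, 83, 83, 83, 83, 84, 84, 84, 84, 84, 84]

Answer: 2
Key observation: The state at step 16, [84, 83, 83, 83, 83, 83, 83, 84, 84, 84, 84, 84, 84], reappears at step 18 — and no state repeats earlier — so the cycle the system enters has period 2.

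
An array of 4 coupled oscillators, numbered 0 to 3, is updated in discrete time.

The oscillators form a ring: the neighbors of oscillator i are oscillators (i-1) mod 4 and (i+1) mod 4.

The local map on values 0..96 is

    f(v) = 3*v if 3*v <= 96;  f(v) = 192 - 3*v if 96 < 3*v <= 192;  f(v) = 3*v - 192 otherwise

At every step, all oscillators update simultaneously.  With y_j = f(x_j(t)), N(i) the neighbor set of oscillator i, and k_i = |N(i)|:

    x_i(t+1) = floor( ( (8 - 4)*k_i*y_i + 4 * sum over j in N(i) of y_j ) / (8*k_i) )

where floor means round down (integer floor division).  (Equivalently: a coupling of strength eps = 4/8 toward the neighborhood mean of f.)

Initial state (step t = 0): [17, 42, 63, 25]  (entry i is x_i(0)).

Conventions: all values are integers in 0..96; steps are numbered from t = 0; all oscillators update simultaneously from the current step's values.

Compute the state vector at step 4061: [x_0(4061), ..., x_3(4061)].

Answer: [75, 69, 69, 75]
Key observation: The state at step 26, [30, 12, 12, 30], reappears at step 32: the system is in a cycle of period 6 from step 26 on.  Therefore the state at step 4061 equals the state at step 26 + ((4061 - 26) mod 6) = 29, which is [75, 69, 69, 75].

Derivation:
t=0: [17, 42, 63, 25]
t=1: [60, 46, 36, 51]
t=2: [29, 51, 65, 43]
t=3: [69, 42, 27, 54]
t=4: [31, 57, 64, 39]
t=5: [70, 33, 24, 60]
t=6: [35, 69, 62, 28]
t=7: [68, 30, 27, 65]
t=8: [29, 68, 63, 24]
t=9: [64, 28, 22, 58]
t=10: [25, 58, 58, 25]
t=11: [60, 32, 32, 60]
t=12: [33, 75, 75, 33]
t=13: [78, 48, 48, 78]
t=14: [43, 46, 46, 43]
t=15: [60, 56, 56, 60]
t=16: [15, 21, 21, 15]
t=17: [49, 58, 58, 49]
t=18: [38, 24, 24, 38]
t=19: [76, 73, 73, 76]
t=20: [33, 29, 29, 33]
t=21: [91, 88, 88, 91]
t=22: [78, 74, 74, 78]
t=23: [39, 33, 33, 39]
t=24: [79, 88, 88, 79]
t=25: [51, 65, 65, 51]
t=26: [30, 12, 12, 30]
t=27: [76, 49, 49, 76]
t=28: [38, 42, 42, 38]
t=29: [75, 69, 69, 75]
t=30: [28, 19, 19, 28]
t=31: [77, 63, 63, 77]
t=32: [30, 12, 12, 30]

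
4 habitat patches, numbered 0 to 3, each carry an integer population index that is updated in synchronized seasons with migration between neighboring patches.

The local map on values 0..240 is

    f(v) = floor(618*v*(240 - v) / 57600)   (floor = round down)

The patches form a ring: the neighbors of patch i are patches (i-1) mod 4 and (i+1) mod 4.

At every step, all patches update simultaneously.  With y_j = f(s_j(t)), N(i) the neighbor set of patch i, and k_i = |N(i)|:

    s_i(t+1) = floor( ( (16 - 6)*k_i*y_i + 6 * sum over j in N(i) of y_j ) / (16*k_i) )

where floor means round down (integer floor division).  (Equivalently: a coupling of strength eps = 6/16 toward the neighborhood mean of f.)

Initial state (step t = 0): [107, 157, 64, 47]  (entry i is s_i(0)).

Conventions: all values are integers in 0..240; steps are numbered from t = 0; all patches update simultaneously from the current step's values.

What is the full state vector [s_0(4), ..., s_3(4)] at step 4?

Answer: [148, 148, 148, 148]

Derivation:
t=0: [107, 157, 64, 47]
t=1: [139, 137, 119, 111]
t=2: [150, 151, 153, 152]
t=3: [143, 143, 142, 143]
t=4: [148, 148, 148, 148]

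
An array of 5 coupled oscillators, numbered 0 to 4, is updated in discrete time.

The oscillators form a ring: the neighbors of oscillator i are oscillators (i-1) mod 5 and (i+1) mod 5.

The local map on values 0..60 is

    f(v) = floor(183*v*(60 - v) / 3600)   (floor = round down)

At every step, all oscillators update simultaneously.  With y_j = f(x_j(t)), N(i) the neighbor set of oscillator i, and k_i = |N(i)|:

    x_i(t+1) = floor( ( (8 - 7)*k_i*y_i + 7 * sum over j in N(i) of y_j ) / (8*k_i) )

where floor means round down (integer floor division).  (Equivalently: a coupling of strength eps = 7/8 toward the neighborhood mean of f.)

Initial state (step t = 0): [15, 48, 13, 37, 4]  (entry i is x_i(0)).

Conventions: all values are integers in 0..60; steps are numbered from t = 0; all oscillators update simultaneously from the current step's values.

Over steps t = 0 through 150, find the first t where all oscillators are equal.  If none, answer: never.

Simulating step by step:
t=0: [15, 48, 13, 37, 4]  (not all equal)
t=1: [21, 32, 35, 23, 35]  (not all equal)
t=2: [44, 42, 44, 43, 42]  (not all equal)
t=3: [37, 35, 37, 36, 36]  (not all equal)
t=4: [43, 43, 43, 43, 43]  (all equal)

Answer: 4
Key observation: Synchronization is absorbing here: once all oscillators are equal they stay equal, and step 4 is the first all-equal step.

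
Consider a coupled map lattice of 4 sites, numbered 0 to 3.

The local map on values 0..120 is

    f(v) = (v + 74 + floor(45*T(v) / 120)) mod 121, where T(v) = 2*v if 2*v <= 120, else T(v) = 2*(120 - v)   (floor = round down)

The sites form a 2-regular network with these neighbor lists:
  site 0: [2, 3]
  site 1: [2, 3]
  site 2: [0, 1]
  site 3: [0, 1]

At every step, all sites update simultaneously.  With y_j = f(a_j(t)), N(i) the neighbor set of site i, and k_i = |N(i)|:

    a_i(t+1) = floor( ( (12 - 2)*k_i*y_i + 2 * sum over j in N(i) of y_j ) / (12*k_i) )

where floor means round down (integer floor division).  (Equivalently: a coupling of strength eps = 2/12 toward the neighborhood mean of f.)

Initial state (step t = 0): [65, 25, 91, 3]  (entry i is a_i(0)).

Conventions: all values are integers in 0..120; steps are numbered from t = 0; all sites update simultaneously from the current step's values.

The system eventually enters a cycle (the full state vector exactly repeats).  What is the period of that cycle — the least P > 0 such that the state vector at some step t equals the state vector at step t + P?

Simulating step by step:
t=0: [65, 25, 91, 3]
t=1: [61, 109, 68, 80]
t=2: [58, 68, 60, 63]
t=3: [54, 59, 57, 57]
t=4: [47, 55, 51, 51]
t=5: [36, 47, 42, 42]
t=6: [17, 33, 25, 25]
t=7: [105, 27, 106, 106]
t=8: [69, 11, 63, 63]
t=9: [59, 87, 61, 61]
t=10: [56, 63, 58, 58]
t=11: [51, 57, 54, 54]
t=12: [42, 51, 47, 47]
t=13: [27, 40, 34, 34]
t=14: [2, 21, 11, 11]
t=15: [79, 107, 93, 93]
t=16: [62, 68, 65, 65]
t=17: [58, 59, 59, 59]
t=18: [54, 56, 55, 55]
t=19: [47, 50, 49, 49]
t=20: [35, 39, 37, 37]
t=21: [14, 20, 17, 17]
t=22: [98, 108, 103, 103]
t=23: [67, 69, 68, 68]
t=24: [59, 60, 59, 59]
t=25: [56, 57, 56, 56]
t=26: [51, 51, 51, 51]
t=27: [42, 42, 42, 42]
t=28: [26, 26, 26, 26]
t=29: [119, 119, 119, 119]
t=30: [72, 72, 72, 72]
t=31: [61, 61, 61, 61]
t=32: [58, 58, 58, 58]
t=33: [54, 54, 54, 54]
t=34: [47, 47, 47, 47]
t=35: [35, 35, 35, 35]
t=36: [14, 14, 14, 14]
t=37: [98, 98, 98, 98]
t=38: [67, 67, 67, 67]
t=39: [59, 59, 59, 59]
t=40: [56, 56, 56, 56]
t=41: [51, 51, 51, 51]

Answer: 15
Key observation: The state at step 26, [51, 51, 51, 51], reappears at step 41 — and no state repeats earlier — so the cycle the system enters has period 15.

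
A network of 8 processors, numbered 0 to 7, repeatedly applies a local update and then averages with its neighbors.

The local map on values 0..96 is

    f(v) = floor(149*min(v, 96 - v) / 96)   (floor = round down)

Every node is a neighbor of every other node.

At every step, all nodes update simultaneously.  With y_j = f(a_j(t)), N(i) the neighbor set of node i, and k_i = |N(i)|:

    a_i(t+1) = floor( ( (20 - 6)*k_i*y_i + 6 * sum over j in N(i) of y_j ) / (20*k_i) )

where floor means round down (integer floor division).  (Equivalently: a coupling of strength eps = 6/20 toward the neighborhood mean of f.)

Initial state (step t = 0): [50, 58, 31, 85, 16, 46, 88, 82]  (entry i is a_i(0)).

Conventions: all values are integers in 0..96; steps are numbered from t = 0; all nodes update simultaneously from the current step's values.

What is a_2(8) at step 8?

Answer: a_2(8) = 43

Derivation:
t=0: [50, 58, 31, 85, 16, 46, 88, 82]
t=1: [60, 51, 45, 24, 29, 60, 21, 27]
t=2: [53, 62, 62, 41, 46, 53, 38, 44]
t=3: [64, 55, 55, 62, 67, 64, 59, 65]
t=4: [50, 59, 59, 52, 47, 50, 55, 49]
t=5: [69, 60, 60, 67, 70, 69, 64, 70]
t=6: [42, 51, 51, 45, 41, 42, 47, 41]
t=7: [65, 68, 68, 68, 64, 65, 70, 64]
t=8: [47, 43, 43, 43, 47, 47, 41, 47]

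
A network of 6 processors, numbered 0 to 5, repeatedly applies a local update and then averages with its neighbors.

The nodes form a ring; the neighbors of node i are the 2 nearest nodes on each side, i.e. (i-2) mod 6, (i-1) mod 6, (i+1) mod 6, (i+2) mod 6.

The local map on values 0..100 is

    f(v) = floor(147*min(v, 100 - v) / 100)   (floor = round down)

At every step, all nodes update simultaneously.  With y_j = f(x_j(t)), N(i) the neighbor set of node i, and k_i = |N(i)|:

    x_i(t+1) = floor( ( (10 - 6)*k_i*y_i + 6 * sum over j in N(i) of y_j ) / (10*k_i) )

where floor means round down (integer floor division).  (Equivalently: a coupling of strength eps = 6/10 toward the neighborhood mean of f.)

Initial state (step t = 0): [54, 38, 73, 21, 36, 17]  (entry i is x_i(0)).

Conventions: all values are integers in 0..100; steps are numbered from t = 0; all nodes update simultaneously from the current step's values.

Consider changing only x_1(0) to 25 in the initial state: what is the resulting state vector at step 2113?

Answer: [64, 64, 64, 64, 64, 64]
Key observation: The state at step 15, [70, 70, 70, 70, 70, 70], reappears at step 19: the system is in a cycle of period 4 from step 15 on.  Therefore the state at step 2113 equals the state at step 15 + ((2113 - 15) mod 4) = 17, which is [64, 64, 64, 64, 64, 64].

Derivation:
t=0: [54, 25, 73, 21, 36, 17]
t=1: [49, 38, 43, 34, 44, 37]
t=2: [64, 57, 61, 55, 61, 57]
t=3: [56, 60, 58, 62, 58, 60]
t=4: [61, 58, 60, 57, 60, 58]
t=5: [58, 60, 59, 60, 59, 60]
t=6: [59, 58, 59, 58, 59, 58]
t=7: [60, 60, 60, 60, 60, 60]
t=8: [58, 58, 58, 58, 58, 58]
t=9: [61, 61, 61, 61, 61, 61]
t=10: [57, 57, 57, 57, 57, 57]
t=11: [63, 63, 63, 63, 63, 63]
t=12: [54, 54, 54, 54, 54, 54]
t=13: [67, 67, 67, 67, 67, 67]
t=14: [48, 48, 48, 48, 48, 48]
t=15: [70, 70, 70, 70, 70, 70]
t=16: [44, 44, 44, 44, 44, 44]
t=17: [64, 64, 64, 64, 64, 64]
t=18: [52, 52, 52, 52, 52, 52]
t=19: [70, 70, 70, 70, 70, 70]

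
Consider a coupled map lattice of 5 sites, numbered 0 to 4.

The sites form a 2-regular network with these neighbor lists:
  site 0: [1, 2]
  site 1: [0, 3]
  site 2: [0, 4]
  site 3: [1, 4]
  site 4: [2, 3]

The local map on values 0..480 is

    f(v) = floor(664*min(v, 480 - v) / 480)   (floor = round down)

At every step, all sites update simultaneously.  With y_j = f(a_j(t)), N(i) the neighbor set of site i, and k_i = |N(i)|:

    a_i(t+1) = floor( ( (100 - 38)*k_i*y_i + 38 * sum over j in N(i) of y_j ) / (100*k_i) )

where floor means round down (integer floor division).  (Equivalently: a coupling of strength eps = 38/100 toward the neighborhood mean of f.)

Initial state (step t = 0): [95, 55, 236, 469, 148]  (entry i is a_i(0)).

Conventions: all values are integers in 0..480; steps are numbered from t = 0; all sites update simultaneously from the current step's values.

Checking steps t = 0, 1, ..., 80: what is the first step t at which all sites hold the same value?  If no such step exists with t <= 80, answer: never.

Answer: 38
Key observation: Synchronization is absorbing here: once all sites are equal they stay equal, and step 38 is the first all-equal step.

Derivation:
t=0: [95, 55, 236, 469, 148]  (not all equal)
t=1: [157, 74, 265, 62, 191]  (not all equal)
t=2: [210, 120, 275, 122, 236]  (not all equal)
t=3: [265, 189, 292, 197, 287]  (not all equal)
t=4: [283, 269, 268, 268, 266]  (not all equal)
t=5: [279, 287, 289, 293, 294]  (not all equal)
t=6: [273, 266, 265, 259, 258]  (not all equal)
t=7: [289, 295, 296, 303, 304]  (not all equal)
t=8: [260, 254, 253, 245, 245]  (not all equal)
t=9: [307, 312, 314, 322, 322]  (not all equal)
t=10: [235, 230, 228, 220, 220]  (not all equal)
t=11: [321, 316, 314, 306, 306]  (not all equal)
t=12: [222, 227, 229, 237, 237]  (not all equal)
t=13: [310, 315, 316, 324, 324]  (not all equal)
t=14: [231, 226, 225, 217, 217]  (not all equal)
t=15: [316, 311, 310, 302, 302]  (not all equal)
t=16: [229, 234, 235, 243, 243]  (not all equal)
t=17: [319, 322, 323, 326, 326]  (not all equal)
t=18: [220, 217, 217, 213, 213]  (not all equal)
t=19: [302, 299, 299, 295, 295]  (not all equal)
t=20: [247, 250, 250, 254, 254]  (not all equal)
t=21: [320, 317, 317, 313, 313]  (not all equal)
t=22: [222, 225, 225, 229, 229]  (not all equal)
t=23: [308, 311, 311, 315, 315]  (not all equal)
t=24: [235, 232, 232, 228, 228]  (not all equal)
t=25: [323, 320, 320, 315, 315]  (not all equal)
t=26: [218, 221, 221, 226, 226]  (not all equal)
t=27: [302, 305, 305, 310, 310]  (not all equal)
t=28: [244, 241, 241, 236, 236]  (not all equal)
t=29: [327, 328, 328, 326, 326]  (not all equal)
t=30: [210, 210, 210, 212, 212]  (not all equal)
t=31: [290, 290, 290, 292, 292]  (not all equal)
t=32: [262, 261, 261, 260, 260]  (not all equal)
t=33: [301, 302, 302, 303, 303]  (not all equal)
t=34: [246, 245, 245, 244, 244]  (not all equal)
t=35: [323, 324, 324, 325, 325]  (not all equal)
t=36: [216, 215, 215, 214, 214]  (not all equal)
t=37: [297, 297, 297, 296, 296]  (not all equal)
t=38: [253, 253, 253, 253, 253]  (all equal)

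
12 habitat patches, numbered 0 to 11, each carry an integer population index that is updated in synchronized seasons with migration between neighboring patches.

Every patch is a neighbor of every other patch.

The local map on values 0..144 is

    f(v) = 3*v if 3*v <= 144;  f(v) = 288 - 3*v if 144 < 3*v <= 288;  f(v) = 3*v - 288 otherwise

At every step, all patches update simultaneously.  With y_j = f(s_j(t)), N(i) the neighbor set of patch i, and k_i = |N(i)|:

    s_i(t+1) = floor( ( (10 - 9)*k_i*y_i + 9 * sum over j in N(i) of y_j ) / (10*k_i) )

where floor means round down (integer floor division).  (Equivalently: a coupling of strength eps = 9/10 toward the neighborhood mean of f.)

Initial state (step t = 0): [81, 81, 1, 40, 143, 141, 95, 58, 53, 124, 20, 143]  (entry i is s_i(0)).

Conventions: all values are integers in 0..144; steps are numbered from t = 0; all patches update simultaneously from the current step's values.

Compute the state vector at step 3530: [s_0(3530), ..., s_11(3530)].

Answer: [126, 126, 126, 126, 126, 126, 126, 126, 126, 126, 126, 126]
Key observation: The state at step 4, [18, 18, 18, 18, 18, 18, 18, 18, 18, 18, 18, 18], reappears at step 8: the system is in a cycle of period 4 from step 4 on.  Therefore the state at step 3530 equals the state at step 4 + ((3530 - 4) mod 4) = 6, which is [126, 126, 126, 126, 126, 126, 126, 126, 126, 126, 126, 126].

Derivation:
t=0: [81, 81, 1, 40, 143, 141, 95, 58, 53, 124, 20, 143]
t=1: [84, 84, 83, 85, 86, 85, 83, 85, 85, 84, 84, 86]
t=2: [34, 34, 34, 34, 34, 34, 34, 34, 34, 34, 34, 34]
t=3: [102, 102, 102, 102, 102, 102, 102, 102, 102, 102, 102, 102]
t=4: [18, 18, 18, 18, 18, 18, 18, 18, 18, 18, 18, 18]
t=5: [54, 54, 54, 54, 54, 54, 54, 54, 54, 54, 54, 54]
t=6: [126, 126, 126, 126, 126, 126, 126, 126, 126, 126, 126, 126]
t=7: [90, 90, 90, 90, 90, 90, 90, 90, 90, 90, 90, 90]
t=8: [18, 18, 18, 18, 18, 18, 18, 18, 18, 18, 18, 18]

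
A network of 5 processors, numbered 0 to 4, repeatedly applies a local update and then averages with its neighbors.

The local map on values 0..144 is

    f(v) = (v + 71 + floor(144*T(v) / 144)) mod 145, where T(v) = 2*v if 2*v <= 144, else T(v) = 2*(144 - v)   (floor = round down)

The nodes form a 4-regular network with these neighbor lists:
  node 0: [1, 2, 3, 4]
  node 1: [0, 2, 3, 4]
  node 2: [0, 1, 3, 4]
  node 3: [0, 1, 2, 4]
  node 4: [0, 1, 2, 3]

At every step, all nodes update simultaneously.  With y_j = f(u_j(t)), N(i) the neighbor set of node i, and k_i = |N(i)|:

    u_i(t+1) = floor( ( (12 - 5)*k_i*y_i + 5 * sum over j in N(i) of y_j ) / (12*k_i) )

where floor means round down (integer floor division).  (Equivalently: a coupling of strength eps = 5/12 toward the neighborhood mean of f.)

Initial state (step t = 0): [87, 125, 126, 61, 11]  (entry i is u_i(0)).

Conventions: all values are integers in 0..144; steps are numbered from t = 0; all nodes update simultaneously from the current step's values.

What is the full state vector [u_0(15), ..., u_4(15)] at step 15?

Answer: [104, 104, 104, 104, 104]

Derivation:
t=0: [87, 125, 126, 61, 11]
t=1: [114, 96, 96, 106, 103]
t=2: [105, 114, 114, 109, 111]
t=3: [106, 101, 101, 104, 103]
t=4: [109, 111, 111, 110, 111]
t=5: [104, 103, 103, 103, 103]
t=6: [110, 110, 110, 110, 110]
t=7: [104, 104, 104, 104, 104]
t=8: [110, 110, 110, 110, 110]
t=9: [104, 104, 104, 104, 104]
t=10: [110, 110, 110, 110, 110]
t=11: [104, 104, 104, 104, 104]
t=12: [110, 110, 110, 110, 110]
t=13: [104, 104, 104, 104, 104]
t=14: [110, 110, 110, 110, 110]
t=15: [104, 104, 104, 104, 104]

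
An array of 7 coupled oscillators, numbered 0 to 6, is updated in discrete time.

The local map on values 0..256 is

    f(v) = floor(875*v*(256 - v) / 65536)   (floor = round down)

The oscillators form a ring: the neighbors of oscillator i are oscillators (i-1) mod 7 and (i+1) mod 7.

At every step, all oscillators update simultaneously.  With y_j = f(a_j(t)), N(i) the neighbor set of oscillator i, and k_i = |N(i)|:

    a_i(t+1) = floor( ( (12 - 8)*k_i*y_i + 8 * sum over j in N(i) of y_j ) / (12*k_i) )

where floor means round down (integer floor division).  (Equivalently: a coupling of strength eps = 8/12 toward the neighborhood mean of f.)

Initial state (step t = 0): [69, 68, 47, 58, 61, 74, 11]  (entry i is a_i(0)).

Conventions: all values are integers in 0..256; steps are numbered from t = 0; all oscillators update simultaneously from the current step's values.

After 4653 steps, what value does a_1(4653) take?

Answer: a_1(4653) = 112
Key observation: The state at step 8, [217, 217, 217, 217, 217, 217, 217], reappears at step 12: the system is in a cycle of period 4 from step 8 on.  Therefore the state at step 4653 equals the state at step 8 + ((4653 - 8) mod 4) = 9, which is [112, 112, 112, 112, 112, 112, 112].

Derivation:
t=0: [69, 68, 47, 58, 61, 74, 11]
t=1: [125, 157, 151, 147, 163, 124, 128]
t=2: [214, 212, 210, 208, 211, 212, 218]
t=3: [118, 124, 128, 129, 127, 120, 118]
t=4: [217, 217, 218, 218, 217, 217, 217]
t=5: [112, 111, 110, 110, 111, 112, 112]
t=6: [214, 214, 214, 214, 214, 214, 215]
t=7: [119, 120, 120, 120, 120, 119, 119]
t=8: [217, 217, 217, 217, 217, 217, 217]
t=9: [112, 112, 112, 112, 112, 112, 112]
t=10: [215, 215, 215, 215, 215, 215, 215]
t=11: [117, 117, 117, 117, 117, 117, 117]
t=12: [217, 217, 217, 217, 217, 217, 217]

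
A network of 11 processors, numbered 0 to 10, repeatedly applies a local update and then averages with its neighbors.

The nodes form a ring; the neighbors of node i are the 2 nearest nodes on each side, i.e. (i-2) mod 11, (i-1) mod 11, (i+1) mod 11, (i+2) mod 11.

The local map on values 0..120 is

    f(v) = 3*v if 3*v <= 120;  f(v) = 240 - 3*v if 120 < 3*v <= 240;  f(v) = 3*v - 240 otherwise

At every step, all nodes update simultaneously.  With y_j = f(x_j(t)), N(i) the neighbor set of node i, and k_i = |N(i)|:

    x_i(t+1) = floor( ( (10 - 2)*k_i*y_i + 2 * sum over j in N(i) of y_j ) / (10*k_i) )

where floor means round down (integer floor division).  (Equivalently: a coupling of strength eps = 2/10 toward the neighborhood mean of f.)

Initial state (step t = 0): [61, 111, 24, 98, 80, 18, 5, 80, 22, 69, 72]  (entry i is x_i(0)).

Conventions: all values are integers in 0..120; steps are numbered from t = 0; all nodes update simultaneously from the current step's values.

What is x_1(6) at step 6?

Answer: x_1(6) = 39

Derivation:
t=0: [61, 111, 24, 98, 80, 18, 5, 80, 22, 69, 72]
t=1: [56, 84, 67, 54, 9, 46, 18, 8, 56, 33, 31]
t=2: [69, 23, 40, 71, 35, 90, 54, 35, 71, 92, 87]
t=3: [38, 65, 107, 37, 96, 39, 75, 92, 33, 38, 25]
t=4: [106, 55, 80, 103, 54, 104, 27, 46, 91, 107, 78]
t=5: [70, 67, 15, 66, 73, 74, 79, 94, 39, 75, 18]
t=6: [31, 39, 42, 39, 22, 19, 12, 41, 99, 24, 53]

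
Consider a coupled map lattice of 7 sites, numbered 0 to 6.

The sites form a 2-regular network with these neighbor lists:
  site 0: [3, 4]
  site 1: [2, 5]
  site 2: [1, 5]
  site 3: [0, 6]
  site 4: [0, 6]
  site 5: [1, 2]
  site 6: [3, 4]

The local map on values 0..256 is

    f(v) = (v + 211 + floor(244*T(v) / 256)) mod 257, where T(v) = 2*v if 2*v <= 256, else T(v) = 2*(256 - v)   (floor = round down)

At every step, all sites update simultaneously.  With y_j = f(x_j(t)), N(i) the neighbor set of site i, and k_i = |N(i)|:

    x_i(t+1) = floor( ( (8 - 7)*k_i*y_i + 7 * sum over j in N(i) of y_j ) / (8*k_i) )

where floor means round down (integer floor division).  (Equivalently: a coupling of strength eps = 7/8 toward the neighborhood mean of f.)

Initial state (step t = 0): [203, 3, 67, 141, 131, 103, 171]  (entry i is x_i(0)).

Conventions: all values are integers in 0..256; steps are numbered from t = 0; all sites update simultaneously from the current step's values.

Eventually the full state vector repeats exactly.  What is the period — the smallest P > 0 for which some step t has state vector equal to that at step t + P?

Answer: 2
Key observation: The state at step 49, [229, 229, 229, 229, 229, 229, 229], reappears at step 51 — and no state repeats earlier — so the cycle the system enters has period 2.

Derivation:
t=0: [203, 3, 67, 141, 131, 103, 171]
t=1: [53, 202, 225, 20, 21, 192, 57]
t=2: [25, 109, 35, 100, 101, 105, 26]
t=3: [218, 26, 13, 54, 54, 30, 218]
t=4: [126, 130, 61, 227, 227, 126, 126]
t=5: [214, 93, 73, 84, 84, 94, 214]
t=6: [204, 199, 218, 241, 241, 199, 204]
t=7: [195, 109, 34, 27, 27, 109, 195]
t=8: [29, 30, 17, 11, 11, 30, 29]
t=9: [216, 24, 36, 63, 63, 24, 216]
t=10: [150, 38, 27, 232, 232, 38, 150]
t=11: [208, 50, 60, 71, 71, 50, 208]
t=12: [171, 111, 102, 241, 241, 111, 171]
t=13: [198, 120, 47, 54, 54, 120, 198]
t=14: [96, 64, 50, 18, 18, 64, 96]
t=15: [34, 122, 134, 204, 204, 122, 34]
t=16: [6, 56, 52, 45, 45, 56, 6]
t=17: [102, 111, 114, 210, 210, 111, 102]
t=18: [250, 22, 20, 250, 250, 22, 250]
t=19: [215, 14, 16, 215, 215, 14, 215]
t=20: [247, 141, 219, 247, 247, 141, 247]
t=21: [218, 138, 80, 218, 218, 138, 218]
t=22: [244, 114, 74, 244, 244, 114, 244]
t=23: [220, 89, 45, 220, 220, 89, 220]
t=24: [242, 156, 196, 242, 242, 156, 242]
t=25: [222, 27, 38, 222, 222, 27, 222]
t=26: [240, 46, 36, 240, 240, 46, 240]
t=27: [224, 74, 83, 224, 224, 74, 224]
t=28: [239, 180, 172, 239, 239, 180, 239]
t=29: [225, 24, 22, 225, 225, 24, 225]
t=30: [238, 20, 22, 238, 238, 20, 238]
t=31: [226, 14, 12, 226, 226, 14, 226]
t=32: [237, 248, 250, 237, 237, 248, 237]
t=33: [227, 216, 216, 227, 227, 216, 227]
t=34: [236, 246, 246, 236, 236, 246, 236]
t=35: [228, 219, 219, 228, 228, 219, 228]
t=36: [235, 243, 243, 235, 235, 243, 235]
t=37: [229, 221, 221, 229, 229, 221, 229]
t=38: [234, 241, 241, 234, 234, 241, 234]
t=39: [229, 223, 223, 229, 229, 223, 229]
t=40: [234, 239, 239, 234, 234, 239, 234]
t=41: [229, 225, 225, 229, 229, 225, 229]
t=42: [234, 238, 238, 234, 234, 238, 234]
t=43: [229, 226, 226, 229, 229, 226, 229]
t=44: [234, 237, 237, 234, 234, 237, 234]
t=45: [229, 227, 227, 229, 229, 227, 229]
t=46: [234, 236, 236, 234, 234, 236, 234]
t=47: [229, 228, 228, 229, 229, 228, 229]
t=48: [234, 235, 235, 234, 234, 235, 234]
t=49: [229, 229, 229, 229, 229, 229, 229]
t=50: [234, 234, 234, 234, 234, 234, 234]
t=51: [229, 229, 229, 229, 229, 229, 229]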